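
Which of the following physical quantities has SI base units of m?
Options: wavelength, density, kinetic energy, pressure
Checking the SI base units of each option:
  wavelength (λ = v/f): m  ✓ matches
  density (ρ = m/V): kg/m³  ✗
  kinetic energy (E = ½mv²): kg·m²/s²  ✗
  pressure (P = F/A): kg/(m·s²)  ✗

Only wavelength has units m.

Answer: wavelength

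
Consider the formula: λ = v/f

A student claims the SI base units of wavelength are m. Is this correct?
Units of each symbol in λ = v/f:
  v (wave speed): m/s
  f (frequency): 1/s  → in the denominator, contributes s

Multiplying the contributions: [m/s] · [s]
Adding exponents of each base unit: m: 1
SI base units of wavelength: m

The claimed units m match the derived units, so the claim is correct.

Answer: Yes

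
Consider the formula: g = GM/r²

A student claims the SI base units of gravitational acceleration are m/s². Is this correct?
Units of each symbol in g = GM/r²:
  G (gravitational constant): m³/(kg·s²)
  M (mass): kg
  r (distance): m  → to the power 2 in the denominator, contributes 1/m²

Multiplying the contributions: [m³/(kg·s²)] · [kg] · [1/m²]
Adding exponents of each base unit: m: 1, s: -2
SI base units of gravitational acceleration: m/s²

The claimed units m/s² match the derived units, so the claim is correct.

Answer: Yes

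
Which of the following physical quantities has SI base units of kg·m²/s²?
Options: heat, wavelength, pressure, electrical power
Checking the SI base units of each option:
  heat (Q = mcΔT): kg·m²/s²  ✓ matches
  wavelength (λ = v/f): m  ✗
  pressure (P = F/A): kg/(m·s²)  ✗
  electrical power (P = IV): kg·m²/s³  ✗

Only heat has units kg·m²/s².

Answer: heat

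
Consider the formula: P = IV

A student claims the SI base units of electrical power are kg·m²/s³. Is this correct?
Units of each symbol in P = IV:
  I (current): A
  V (voltage, in volts): kg·m²/(s³·A)

Multiplying the contributions: [A] · [kg·m²/(s³·A)]
Adding exponents of each base unit: kg: 1, m: 2, s: -3
SI base units of electrical power: kg·m²/s³

The claimed units kg·m²/s³ match the derived units, so the claim is correct.

Answer: Yes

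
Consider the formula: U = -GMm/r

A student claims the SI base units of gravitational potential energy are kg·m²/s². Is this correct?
Units of each symbol in U = -GMm/r:
  G (gravitational constant): m³/(kg·s²)
  M (mass): kg
  m (mass): kg
  r (distance): m  → in the denominator, contributes 1/m
  The minus sign does not affect the units.

Multiplying the contributions: [m³/(kg·s²)] · [kg] · [kg] · [1/m]
Adding exponents of each base unit: kg: 1, m: 2, s: -2
SI base units of gravitational potential energy: kg·m²/s²

The claimed units kg·m²/s² match the derived units, so the claim is correct.

Answer: Yes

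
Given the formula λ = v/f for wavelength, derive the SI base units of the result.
Units of each symbol in λ = v/f:
  v (wave speed): m/s
  f (frequency): 1/s  → in the denominator, contributes s

Multiplying the contributions: [m/s] · [s]
Adding exponents of each base unit: m: 1
SI base units of wavelength: m

Answer: m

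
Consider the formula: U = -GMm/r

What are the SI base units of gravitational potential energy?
Units of each symbol in U = -GMm/r:
  G (gravitational constant): m³/(kg·s²)
  M (mass): kg
  m (mass): kg
  r (distance): m  → in the denominator, contributes 1/m
  The minus sign does not affect the units.

Multiplying the contributions: [m³/(kg·s²)] · [kg] · [kg] · [1/m]
Adding exponents of each base unit: kg: 1, m: 2, s: -2
SI base units of gravitational potential energy: kg·m²/s²

Answer: kg·m²/s²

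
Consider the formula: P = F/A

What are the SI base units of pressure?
Units of each symbol in P = F/A:
  F (force): kg·m/s²
  A (area): m²  → in the denominator, contributes 1/m²

Multiplying the contributions: [kg·m/s²] · [1/m²]
Adding exponents of each base unit: kg: 1, m: -1, s: -2
SI base units of pressure: kg/(m·s²)

Answer: kg/(m·s²)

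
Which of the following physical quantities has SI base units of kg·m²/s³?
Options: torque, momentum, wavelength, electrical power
Checking the SI base units of each option:
  torque (τ = Fr): kg·m²/s²  ✗
  momentum (p = mv): kg·m/s  ✗
  wavelength (λ = v/f): m  ✗
  electrical power (P = IV): kg·m²/s³  ✓ matches

Only electrical power has units kg·m²/s³.

Answer: electrical power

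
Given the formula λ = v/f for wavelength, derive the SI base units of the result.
Units of each symbol in λ = v/f:
  v (wave speed): m/s
  f (frequency): 1/s  → in the denominator, contributes s

Multiplying the contributions: [m/s] · [s]
Adding exponents of each base unit: m: 1
SI base units of wavelength: m

Answer: m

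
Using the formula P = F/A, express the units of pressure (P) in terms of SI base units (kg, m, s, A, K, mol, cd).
Units of each symbol in P = F/A:
  F (force): kg·m/s²
  A (area): m²  → in the denominator, contributes 1/m²

Multiplying the contributions: [kg·m/s²] · [1/m²]
Adding exponents of each base unit: kg: 1, m: -1, s: -2
SI base units of pressure: kg/(m·s²)

Answer: kg/(m·s²)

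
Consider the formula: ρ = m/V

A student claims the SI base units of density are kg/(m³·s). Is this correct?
Units of each symbol in ρ = m/V:
  m (mass): kg
  V (volume): m³  → in the denominator, contributes 1/m³

Multiplying the contributions: [kg] · [1/m³]
Adding exponents of each base unit: kg: 1, m: -3
SI base units of density: kg/m³

The claimed units kg/(m³·s) (exponents kg: 1, m: -3, s: -1) do not match the derived units kg/m³ (exponents kg: 1, m: -3), so the claim is incorrect.

Answer: No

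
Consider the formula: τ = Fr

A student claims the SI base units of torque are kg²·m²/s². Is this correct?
Units of each symbol in τ = Fr:
  F (force): kg·m/s²
  r (lever arm): m

Multiplying the contributions: [kg·m/s²] · [m]
Adding exponents of each base unit: kg: 1, m: 2, s: -2
SI base units of torque: kg·m²/s²

The claimed units kg²·m²/s² (exponents kg: 2, m: 2, s: -2) do not match the derived units kg·m²/s² (exponents kg: 1, m: 2, s: -2), so the claim is incorrect.

Answer: No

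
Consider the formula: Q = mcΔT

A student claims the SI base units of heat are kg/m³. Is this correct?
Units of each symbol in Q = mcΔT:
  m (mass): kg
  c (specific heat capacity, in J/(kg·K)): m²/(s²·K)
  ΔT (temperature change): K

Multiplying the contributions: [kg] · [m²/(s²·K)] · [K]
Adding exponents of each base unit: kg: 1, m: 2, s: -2
SI base units of heat: kg·m²/s²

The claimed units kg/m³ (exponents kg: 1, m: -3) do not match the derived units kg·m²/s² (exponents kg: 1, m: 2, s: -2), so the claim is incorrect.

Answer: No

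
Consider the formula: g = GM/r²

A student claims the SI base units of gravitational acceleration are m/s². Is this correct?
Units of each symbol in g = GM/r²:
  G (gravitational constant): m³/(kg·s²)
  M (mass): kg
  r (distance): m  → to the power 2 in the denominator, contributes 1/m²

Multiplying the contributions: [m³/(kg·s²)] · [kg] · [1/m²]
Adding exponents of each base unit: m: 1, s: -2
SI base units of gravitational acceleration: m/s²

The claimed units m/s² match the derived units, so the claim is correct.

Answer: Yes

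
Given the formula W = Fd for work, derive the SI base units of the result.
Units of each symbol in W = Fd:
  F (force): kg·m/s²
  d (displacement): m

Multiplying the contributions: [kg·m/s²] · [m]
Adding exponents of each base unit: kg: 1, m: 2, s: -2
SI base units of work: kg·m²/s²

Answer: kg·m²/s²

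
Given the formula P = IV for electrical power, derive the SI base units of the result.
Units of each symbol in P = IV:
  I (current): A
  V (voltage, in volts): kg·m²/(s³·A)

Multiplying the contributions: [A] · [kg·m²/(s³·A)]
Adding exponents of each base unit: kg: 1, m: 2, s: -3
SI base units of electrical power: kg·m²/s³

Answer: kg·m²/s³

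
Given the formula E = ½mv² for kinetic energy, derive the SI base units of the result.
Units of each symbol in E = ½mv²:
  m (mass): kg
  v (speed): m/s  → to the power 2, contributes m²/s²
  The factor ½ is dimensionless.

Multiplying the contributions: [kg] · [m²/s²]
Adding exponents of each base unit: kg: 1, m: 2, s: -2
SI base units of kinetic energy: kg·m²/s²

Answer: kg·m²/s²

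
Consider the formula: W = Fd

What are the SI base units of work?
Units of each symbol in W = Fd:
  F (force): kg·m/s²
  d (displacement): m

Multiplying the contributions: [kg·m/s²] · [m]
Adding exponents of each base unit: kg: 1, m: 2, s: -2
SI base units of work: kg·m²/s²

Answer: kg·m²/s²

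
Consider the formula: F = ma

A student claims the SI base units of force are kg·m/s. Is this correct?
Units of each symbol in F = ma:
  m (mass): kg
  a (acceleration): m/s²

Multiplying the contributions: [kg] · [m/s²]
Adding exponents of each base unit: kg: 1, m: 1, s: -2
SI base units of force: kg·m/s²

The claimed units kg·m/s (exponents kg: 1, m: 1, s: -1) do not match the derived units kg·m/s² (exponents kg: 1, m: 1, s: -2), so the claim is incorrect.

Answer: No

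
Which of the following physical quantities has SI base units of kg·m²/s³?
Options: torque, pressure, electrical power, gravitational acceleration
Checking the SI base units of each option:
  torque (τ = Fr): kg·m²/s²  ✗
  pressure (P = F/A): kg/(m·s²)  ✗
  electrical power (P = IV): kg·m²/s³  ✓ matches
  gravitational acceleration (g = GM/r²): m/s²  ✗

Only electrical power has units kg·m²/s³.

Answer: electrical power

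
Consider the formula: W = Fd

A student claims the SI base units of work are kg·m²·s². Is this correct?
Units of each symbol in W = Fd:
  F (force): kg·m/s²
  d (displacement): m

Multiplying the contributions: [kg·m/s²] · [m]
Adding exponents of each base unit: kg: 1, m: 2, s: -2
SI base units of work: kg·m²/s²

The claimed units kg·m²·s² (exponents kg: 1, m: 2, s: 2) do not match the derived units kg·m²/s² (exponents kg: 1, m: 2, s: -2), so the claim is incorrect.

Answer: No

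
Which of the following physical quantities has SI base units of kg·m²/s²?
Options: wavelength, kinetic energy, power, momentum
Checking the SI base units of each option:
  wavelength (λ = v/f): m  ✗
  kinetic energy (E = ½mv²): kg·m²/s²  ✓ matches
  power (P = W/t): kg·m²/s³  ✗
  momentum (p = mv): kg·m/s  ✗

Only kinetic energy has units kg·m²/s².

Answer: kinetic energy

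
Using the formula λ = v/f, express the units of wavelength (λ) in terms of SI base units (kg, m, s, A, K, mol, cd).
Units of each symbol in λ = v/f:
  v (wave speed): m/s
  f (frequency): 1/s  → in the denominator, contributes s

Multiplying the contributions: [m/s] · [s]
Adding exponents of each base unit: m: 1
SI base units of wavelength: m

Answer: m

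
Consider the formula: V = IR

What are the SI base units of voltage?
Units of each symbol in V = IR:
  I (current): A
  R (resistance, in ohms): kg·m²/(s³·A²)

Multiplying the contributions: [A] · [kg·m²/(s³·A²)]
Adding exponents of each base unit: kg: 1, m: 2, s: -3, A: -1
SI base units of voltage: kg·m²/(s³·A)

Answer: kg·m²/(s³·A)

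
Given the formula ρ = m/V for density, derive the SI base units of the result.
Units of each symbol in ρ = m/V:
  m (mass): kg
  V (volume): m³  → in the denominator, contributes 1/m³

Multiplying the contributions: [kg] · [1/m³]
Adding exponents of each base unit: kg: 1, m: -3
SI base units of density: kg/m³

Answer: kg/m³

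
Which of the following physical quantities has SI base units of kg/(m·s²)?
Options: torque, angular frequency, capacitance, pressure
Checking the SI base units of each option:
  torque (τ = Fr): kg·m²/s²  ✗
  angular frequency (ω = 2πf): 1/s  ✗
  capacitance (C = Q/V): s⁴·A²/(kg·m²)  ✗
  pressure (P = F/A): kg/(m·s²)  ✓ matches

Only pressure has units kg/(m·s²).

Answer: pressure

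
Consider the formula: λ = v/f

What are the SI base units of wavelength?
Units of each symbol in λ = v/f:
  v (wave speed): m/s
  f (frequency): 1/s  → in the denominator, contributes s

Multiplying the contributions: [m/s] · [s]
Adding exponents of each base unit: m: 1
SI base units of wavelength: m

Answer: m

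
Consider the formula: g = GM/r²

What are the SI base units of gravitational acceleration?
Units of each symbol in g = GM/r²:
  G (gravitational constant): m³/(kg·s²)
  M (mass): kg
  r (distance): m  → to the power 2 in the denominator, contributes 1/m²

Multiplying the contributions: [m³/(kg·s²)] · [kg] · [1/m²]
Adding exponents of each base unit: m: 1, s: -2
SI base units of gravitational acceleration: m/s²

Answer: m/s²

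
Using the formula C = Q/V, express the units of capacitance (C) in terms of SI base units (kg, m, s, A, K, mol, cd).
Units of each symbol in C = Q/V:
  Q (charge, in coulombs): s·A
  V (voltage, in volts): kg·m²/(s³·A)  → in the denominator, contributes s³·A/(kg·m²)

Multiplying the contributions: [s·A] · [s³·A/(kg·m²)]
Adding exponents of each base unit: kg: -1, m: -2, s: 4, A: 2
SI base units of capacitance: s⁴·A²/(kg·m²)

Answer: s⁴·A²/(kg·m²)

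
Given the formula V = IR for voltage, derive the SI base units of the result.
Units of each symbol in V = IR:
  I (current): A
  R (resistance, in ohms): kg·m²/(s³·A²)

Multiplying the contributions: [A] · [kg·m²/(s³·A²)]
Adding exponents of each base unit: kg: 1, m: 2, s: -3, A: -1
SI base units of voltage: kg·m²/(s³·A)

Answer: kg·m²/(s³·A)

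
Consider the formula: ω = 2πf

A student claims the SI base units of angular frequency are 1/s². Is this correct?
Units of each symbol in ω = 2πf:
  f (frequency): 1/s
  The factor 2π is dimensionless.

Multiplying the contributions: [1/s]
Adding exponents of each base unit: s: -1
SI base units of angular frequency: 1/s

The claimed units 1/s² (exponents s: -2) do not match the derived units 1/s (exponents s: -1), so the claim is incorrect.

Answer: No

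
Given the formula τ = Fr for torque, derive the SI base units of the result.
Units of each symbol in τ = Fr:
  F (force): kg·m/s²
  r (lever arm): m

Multiplying the contributions: [kg·m/s²] · [m]
Adding exponents of each base unit: kg: 1, m: 2, s: -2
SI base units of torque: kg·m²/s²

Answer: kg·m²/s²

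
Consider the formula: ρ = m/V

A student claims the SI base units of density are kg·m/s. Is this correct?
Units of each symbol in ρ = m/V:
  m (mass): kg
  V (volume): m³  → in the denominator, contributes 1/m³

Multiplying the contributions: [kg] · [1/m³]
Adding exponents of each base unit: kg: 1, m: -3
SI base units of density: kg/m³

The claimed units kg·m/s (exponents kg: 1, m: 1, s: -1) do not match the derived units kg/m³ (exponents kg: 1, m: -3), so the claim is incorrect.

Answer: No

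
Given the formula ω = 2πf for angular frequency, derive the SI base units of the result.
Units of each symbol in ω = 2πf:
  f (frequency): 1/s
  The factor 2π is dimensionless.

Multiplying the contributions: [1/s]
Adding exponents of each base unit: s: -1
SI base units of angular frequency: 1/s

Answer: 1/s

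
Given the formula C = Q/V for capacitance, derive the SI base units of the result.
Units of each symbol in C = Q/V:
  Q (charge, in coulombs): s·A
  V (voltage, in volts): kg·m²/(s³·A)  → in the denominator, contributes s³·A/(kg·m²)

Multiplying the contributions: [s·A] · [s³·A/(kg·m²)]
Adding exponents of each base unit: kg: -1, m: -2, s: 4, A: 2
SI base units of capacitance: s⁴·A²/(kg·m²)

Answer: s⁴·A²/(kg·m²)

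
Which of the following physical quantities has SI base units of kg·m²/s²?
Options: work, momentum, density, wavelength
Checking the SI base units of each option:
  work (W = Fd): kg·m²/s²  ✓ matches
  momentum (p = mv): kg·m/s  ✗
  density (ρ = m/V): kg/m³  ✗
  wavelength (λ = v/f): m  ✗

Only work has units kg·m²/s².

Answer: work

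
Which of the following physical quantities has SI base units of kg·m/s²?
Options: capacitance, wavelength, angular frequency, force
Checking the SI base units of each option:
  capacitance (C = Q/V): s⁴·A²/(kg·m²)  ✗
  wavelength (λ = v/f): m  ✗
  angular frequency (ω = 2πf): 1/s  ✗
  force (F = ma): kg·m/s²  ✓ matches

Only force has units kg·m/s².

Answer: force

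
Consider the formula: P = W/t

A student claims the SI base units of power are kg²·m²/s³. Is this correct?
Units of each symbol in P = W/t:
  W (work): kg·m²/s²
  t (time): s  → in the denominator, contributes 1/s

Multiplying the contributions: [kg·m²/s²] · [1/s]
Adding exponents of each base unit: kg: 1, m: 2, s: -3
SI base units of power: kg·m²/s³

The claimed units kg²·m²/s³ (exponents kg: 2, m: 2, s: -3) do not match the derived units kg·m²/s³ (exponents kg: 1, m: 2, s: -3), so the claim is incorrect.

Answer: No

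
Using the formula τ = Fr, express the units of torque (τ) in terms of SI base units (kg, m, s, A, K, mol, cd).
Units of each symbol in τ = Fr:
  F (force): kg·m/s²
  r (lever arm): m

Multiplying the contributions: [kg·m/s²] · [m]
Adding exponents of each base unit: kg: 1, m: 2, s: -2
SI base units of torque: kg·m²/s²

Answer: kg·m²/s²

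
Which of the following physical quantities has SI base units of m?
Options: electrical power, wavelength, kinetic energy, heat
Checking the SI base units of each option:
  electrical power (P = IV): kg·m²/s³  ✗
  wavelength (λ = v/f): m  ✓ matches
  kinetic energy (E = ½mv²): kg·m²/s²  ✗
  heat (Q = mcΔT): kg·m²/s²  ✗

Only wavelength has units m.

Answer: wavelength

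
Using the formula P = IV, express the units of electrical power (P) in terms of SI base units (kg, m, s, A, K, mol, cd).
Units of each symbol in P = IV:
  I (current): A
  V (voltage, in volts): kg·m²/(s³·A)

Multiplying the contributions: [A] · [kg·m²/(s³·A)]
Adding exponents of each base unit: kg: 1, m: 2, s: -3
SI base units of electrical power: kg·m²/s³

Answer: kg·m²/s³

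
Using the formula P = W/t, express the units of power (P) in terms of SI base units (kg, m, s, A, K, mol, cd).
Units of each symbol in P = W/t:
  W (work): kg·m²/s²
  t (time): s  → in the denominator, contributes 1/s

Multiplying the contributions: [kg·m²/s²] · [1/s]
Adding exponents of each base unit: kg: 1, m: 2, s: -3
SI base units of power: kg·m²/s³

Answer: kg·m²/s³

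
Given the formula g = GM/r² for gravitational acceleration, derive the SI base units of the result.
Units of each symbol in g = GM/r²:
  G (gravitational constant): m³/(kg·s²)
  M (mass): kg
  r (distance): m  → to the power 2 in the denominator, contributes 1/m²

Multiplying the contributions: [m³/(kg·s²)] · [kg] · [1/m²]
Adding exponents of each base unit: m: 1, s: -2
SI base units of gravitational acceleration: m/s²

Answer: m/s²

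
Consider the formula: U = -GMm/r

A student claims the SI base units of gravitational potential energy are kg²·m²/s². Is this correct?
Units of each symbol in U = -GMm/r:
  G (gravitational constant): m³/(kg·s²)
  M (mass): kg
  m (mass): kg
  r (distance): m  → in the denominator, contributes 1/m
  The minus sign does not affect the units.

Multiplying the contributions: [m³/(kg·s²)] · [kg] · [kg] · [1/m]
Adding exponents of each base unit: kg: 1, m: 2, s: -2
SI base units of gravitational potential energy: kg·m²/s²

The claimed units kg²·m²/s² (exponents kg: 2, m: 2, s: -2) do not match the derived units kg·m²/s² (exponents kg: 1, m: 2, s: -2), so the claim is incorrect.

Answer: No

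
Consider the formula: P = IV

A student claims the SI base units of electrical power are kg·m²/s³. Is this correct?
Units of each symbol in P = IV:
  I (current): A
  V (voltage, in volts): kg·m²/(s³·A)

Multiplying the contributions: [A] · [kg·m²/(s³·A)]
Adding exponents of each base unit: kg: 1, m: 2, s: -3
SI base units of electrical power: kg·m²/s³

The claimed units kg·m²/s³ match the derived units, so the claim is correct.

Answer: Yes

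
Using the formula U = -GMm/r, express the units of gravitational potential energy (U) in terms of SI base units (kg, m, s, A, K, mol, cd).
Units of each symbol in U = -GMm/r:
  G (gravitational constant): m³/(kg·s²)
  M (mass): kg
  m (mass): kg
  r (distance): m  → in the denominator, contributes 1/m
  The minus sign does not affect the units.

Multiplying the contributions: [m³/(kg·s²)] · [kg] · [kg] · [1/m]
Adding exponents of each base unit: kg: 1, m: 2, s: -2
SI base units of gravitational potential energy: kg·m²/s²

Answer: kg·m²/s²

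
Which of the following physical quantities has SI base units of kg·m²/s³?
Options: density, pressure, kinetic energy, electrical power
Checking the SI base units of each option:
  density (ρ = m/V): kg/m³  ✗
  pressure (P = F/A): kg/(m·s²)  ✗
  kinetic energy (E = ½mv²): kg·m²/s²  ✗
  electrical power (P = IV): kg·m²/s³  ✓ matches

Only electrical power has units kg·m²/s³.

Answer: electrical power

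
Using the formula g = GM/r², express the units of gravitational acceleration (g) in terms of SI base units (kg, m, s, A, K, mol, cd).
Units of each symbol in g = GM/r²:
  G (gravitational constant): m³/(kg·s²)
  M (mass): kg
  r (distance): m  → to the power 2 in the denominator, contributes 1/m²

Multiplying the contributions: [m³/(kg·s²)] · [kg] · [1/m²]
Adding exponents of each base unit: m: 1, s: -2
SI base units of gravitational acceleration: m/s²

Answer: m/s²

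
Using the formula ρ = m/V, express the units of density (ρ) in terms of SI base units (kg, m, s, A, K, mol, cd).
Units of each symbol in ρ = m/V:
  m (mass): kg
  V (volume): m³  → in the denominator, contributes 1/m³

Multiplying the contributions: [kg] · [1/m³]
Adding exponents of each base unit: kg: 1, m: -3
SI base units of density: kg/m³

Answer: kg/m³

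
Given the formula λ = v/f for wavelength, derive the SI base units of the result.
Units of each symbol in λ = v/f:
  v (wave speed): m/s
  f (frequency): 1/s  → in the denominator, contributes s

Multiplying the contributions: [m/s] · [s]
Adding exponents of each base unit: m: 1
SI base units of wavelength: m

Answer: m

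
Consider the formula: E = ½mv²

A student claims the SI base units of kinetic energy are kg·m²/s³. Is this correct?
Units of each symbol in E = ½mv²:
  m (mass): kg
  v (speed): m/s  → to the power 2, contributes m²/s²
  The factor ½ is dimensionless.

Multiplying the contributions: [kg] · [m²/s²]
Adding exponents of each base unit: kg: 1, m: 2, s: -2
SI base units of kinetic energy: kg·m²/s²

The claimed units kg·m²/s³ (exponents kg: 1, m: 2, s: -3) do not match the derived units kg·m²/s² (exponents kg: 1, m: 2, s: -2), so the claim is incorrect.

Answer: No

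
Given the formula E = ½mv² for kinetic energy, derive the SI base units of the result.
Units of each symbol in E = ½mv²:
  m (mass): kg
  v (speed): m/s  → to the power 2, contributes m²/s²
  The factor ½ is dimensionless.

Multiplying the contributions: [kg] · [m²/s²]
Adding exponents of each base unit: kg: 1, m: 2, s: -2
SI base units of kinetic energy: kg·m²/s²

Answer: kg·m²/s²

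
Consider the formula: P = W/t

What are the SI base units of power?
Units of each symbol in P = W/t:
  W (work): kg·m²/s²
  t (time): s  → in the denominator, contributes 1/s

Multiplying the contributions: [kg·m²/s²] · [1/s]
Adding exponents of each base unit: kg: 1, m: 2, s: -3
SI base units of power: kg·m²/s³

Answer: kg·m²/s³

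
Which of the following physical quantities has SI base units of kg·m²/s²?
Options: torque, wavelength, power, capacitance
Checking the SI base units of each option:
  torque (τ = Fr): kg·m²/s²  ✓ matches
  wavelength (λ = v/f): m  ✗
  power (P = W/t): kg·m²/s³  ✗
  capacitance (C = Q/V): s⁴·A²/(kg·m²)  ✗

Only torque has units kg·m²/s².

Answer: torque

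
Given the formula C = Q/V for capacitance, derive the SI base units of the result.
Units of each symbol in C = Q/V:
  Q (charge, in coulombs): s·A
  V (voltage, in volts): kg·m²/(s³·A)  → in the denominator, contributes s³·A/(kg·m²)

Multiplying the contributions: [s·A] · [s³·A/(kg·m²)]
Adding exponents of each base unit: kg: -1, m: -2, s: 4, A: 2
SI base units of capacitance: s⁴·A²/(kg·m²)

Answer: s⁴·A²/(kg·m²)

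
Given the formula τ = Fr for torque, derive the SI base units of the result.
Units of each symbol in τ = Fr:
  F (force): kg·m/s²
  r (lever arm): m

Multiplying the contributions: [kg·m/s²] · [m]
Adding exponents of each base unit: kg: 1, m: 2, s: -2
SI base units of torque: kg·m²/s²

Answer: kg·m²/s²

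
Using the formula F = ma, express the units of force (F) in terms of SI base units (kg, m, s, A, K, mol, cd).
Units of each symbol in F = ma:
  m (mass): kg
  a (acceleration): m/s²

Multiplying the contributions: [kg] · [m/s²]
Adding exponents of each base unit: kg: 1, m: 1, s: -2
SI base units of force: kg·m/s²

Answer: kg·m/s²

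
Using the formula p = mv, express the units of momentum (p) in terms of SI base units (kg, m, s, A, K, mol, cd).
Units of each symbol in p = mv:
  m (mass): kg
  v (velocity): m/s

Multiplying the contributions: [kg] · [m/s]
Adding exponents of each base unit: kg: 1, m: 1, s: -1
SI base units of momentum: kg·m/s

Answer: kg·m/s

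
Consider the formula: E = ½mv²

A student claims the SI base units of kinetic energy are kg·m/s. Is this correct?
Units of each symbol in E = ½mv²:
  m (mass): kg
  v (speed): m/s  → to the power 2, contributes m²/s²
  The factor ½ is dimensionless.

Multiplying the contributions: [kg] · [m²/s²]
Adding exponents of each base unit: kg: 1, m: 2, s: -2
SI base units of kinetic energy: kg·m²/s²

The claimed units kg·m/s (exponents kg: 1, m: 1, s: -1) do not match the derived units kg·m²/s² (exponents kg: 1, m: 2, s: -2), so the claim is incorrect.

Answer: No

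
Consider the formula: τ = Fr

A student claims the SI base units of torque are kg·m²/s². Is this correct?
Units of each symbol in τ = Fr:
  F (force): kg·m/s²
  r (lever arm): m

Multiplying the contributions: [kg·m/s²] · [m]
Adding exponents of each base unit: kg: 1, m: 2, s: -2
SI base units of torque: kg·m²/s²

The claimed units kg·m²/s² match the derived units, so the claim is correct.

Answer: Yes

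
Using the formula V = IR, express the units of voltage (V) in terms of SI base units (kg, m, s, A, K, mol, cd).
Units of each symbol in V = IR:
  I (current): A
  R (resistance, in ohms): kg·m²/(s³·A²)

Multiplying the contributions: [A] · [kg·m²/(s³·A²)]
Adding exponents of each base unit: kg: 1, m: 2, s: -3, A: -1
SI base units of voltage: kg·m²/(s³·A)

Answer: kg·m²/(s³·A)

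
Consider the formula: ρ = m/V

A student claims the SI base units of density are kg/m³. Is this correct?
Units of each symbol in ρ = m/V:
  m (mass): kg
  V (volume): m³  → in the denominator, contributes 1/m³

Multiplying the contributions: [kg] · [1/m³]
Adding exponents of each base unit: kg: 1, m: -3
SI base units of density: kg/m³

The claimed units kg/m³ match the derived units, so the claim is correct.

Answer: Yes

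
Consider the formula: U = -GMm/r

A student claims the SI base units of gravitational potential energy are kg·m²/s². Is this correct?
Units of each symbol in U = -GMm/r:
  G (gravitational constant): m³/(kg·s²)
  M (mass): kg
  m (mass): kg
  r (distance): m  → in the denominator, contributes 1/m
  The minus sign does not affect the units.

Multiplying the contributions: [m³/(kg·s²)] · [kg] · [kg] · [1/m]
Adding exponents of each base unit: kg: 1, m: 2, s: -2
SI base units of gravitational potential energy: kg·m²/s²

The claimed units kg·m²/s² match the derived units, so the claim is correct.

Answer: Yes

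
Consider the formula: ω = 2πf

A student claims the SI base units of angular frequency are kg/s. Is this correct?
Units of each symbol in ω = 2πf:
  f (frequency): 1/s
  The factor 2π is dimensionless.

Multiplying the contributions: [1/s]
Adding exponents of each base unit: s: -1
SI base units of angular frequency: 1/s

The claimed units kg/s (exponents kg: 1, s: -1) do not match the derived units 1/s (exponents s: -1), so the claim is incorrect.

Answer: No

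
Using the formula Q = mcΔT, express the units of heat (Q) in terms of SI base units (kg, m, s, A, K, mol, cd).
Units of each symbol in Q = mcΔT:
  m (mass): kg
  c (specific heat capacity, in J/(kg·K)): m²/(s²·K)
  ΔT (temperature change): K

Multiplying the contributions: [kg] · [m²/(s²·K)] · [K]
Adding exponents of each base unit: kg: 1, m: 2, s: -2
SI base units of heat: kg·m²/s²

Answer: kg·m²/s²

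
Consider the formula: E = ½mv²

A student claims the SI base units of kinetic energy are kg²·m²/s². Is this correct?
Units of each symbol in E = ½mv²:
  m (mass): kg
  v (speed): m/s  → to the power 2, contributes m²/s²
  The factor ½ is dimensionless.

Multiplying the contributions: [kg] · [m²/s²]
Adding exponents of each base unit: kg: 1, m: 2, s: -2
SI base units of kinetic energy: kg·m²/s²

The claimed units kg²·m²/s² (exponents kg: 2, m: 2, s: -2) do not match the derived units kg·m²/s² (exponents kg: 1, m: 2, s: -2), so the claim is incorrect.

Answer: No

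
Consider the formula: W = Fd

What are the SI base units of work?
Units of each symbol in W = Fd:
  F (force): kg·m/s²
  d (displacement): m

Multiplying the contributions: [kg·m/s²] · [m]
Adding exponents of each base unit: kg: 1, m: 2, s: -2
SI base units of work: kg·m²/s²

Answer: kg·m²/s²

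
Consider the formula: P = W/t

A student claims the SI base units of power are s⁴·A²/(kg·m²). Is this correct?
Units of each symbol in P = W/t:
  W (work): kg·m²/s²
  t (time): s  → in the denominator, contributes 1/s

Multiplying the contributions: [kg·m²/s²] · [1/s]
Adding exponents of each base unit: kg: 1, m: 2, s: -3
SI base units of power: kg·m²/s³

The claimed units s⁴·A²/(kg·m²) (exponents kg: -1, m: -2, s: 4, A: 2) do not match the derived units kg·m²/s³ (exponents kg: 1, m: 2, s: -3), so the claim is incorrect.

Answer: No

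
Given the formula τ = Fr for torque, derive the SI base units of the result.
Units of each symbol in τ = Fr:
  F (force): kg·m/s²
  r (lever arm): m

Multiplying the contributions: [kg·m/s²] · [m]
Adding exponents of each base unit: kg: 1, m: 2, s: -2
SI base units of torque: kg·m²/s²

Answer: kg·m²/s²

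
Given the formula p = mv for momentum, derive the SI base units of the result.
Units of each symbol in p = mv:
  m (mass): kg
  v (velocity): m/s

Multiplying the contributions: [kg] · [m/s]
Adding exponents of each base unit: kg: 1, m: 1, s: -1
SI base units of momentum: kg·m/s

Answer: kg·m/s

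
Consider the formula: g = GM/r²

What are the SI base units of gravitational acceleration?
Units of each symbol in g = GM/r²:
  G (gravitational constant): m³/(kg·s²)
  M (mass): kg
  r (distance): m  → to the power 2 in the denominator, contributes 1/m²

Multiplying the contributions: [m³/(kg·s²)] · [kg] · [1/m²]
Adding exponents of each base unit: m: 1, s: -2
SI base units of gravitational acceleration: m/s²

Answer: m/s²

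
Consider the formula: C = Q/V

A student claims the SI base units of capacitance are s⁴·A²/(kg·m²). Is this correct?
Units of each symbol in C = Q/V:
  Q (charge, in coulombs): s·A
  V (voltage, in volts): kg·m²/(s³·A)  → in the denominator, contributes s³·A/(kg·m²)

Multiplying the contributions: [s·A] · [s³·A/(kg·m²)]
Adding exponents of each base unit: kg: -1, m: -2, s: 4, A: 2
SI base units of capacitance: s⁴·A²/(kg·m²)

The claimed units s⁴·A²/(kg·m²) match the derived units, so the claim is correct.

Answer: Yes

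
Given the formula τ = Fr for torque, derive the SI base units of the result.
Units of each symbol in τ = Fr:
  F (force): kg·m/s²
  r (lever arm): m

Multiplying the contributions: [kg·m/s²] · [m]
Adding exponents of each base unit: kg: 1, m: 2, s: -2
SI base units of torque: kg·m²/s²

Answer: kg·m²/s²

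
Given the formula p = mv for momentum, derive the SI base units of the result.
Units of each symbol in p = mv:
  m (mass): kg
  v (velocity): m/s

Multiplying the contributions: [kg] · [m/s]
Adding exponents of each base unit: kg: 1, m: 1, s: -1
SI base units of momentum: kg·m/s

Answer: kg·m/s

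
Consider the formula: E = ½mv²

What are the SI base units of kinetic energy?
Units of each symbol in E = ½mv²:
  m (mass): kg
  v (speed): m/s  → to the power 2, contributes m²/s²
  The factor ½ is dimensionless.

Multiplying the contributions: [kg] · [m²/s²]
Adding exponents of each base unit: kg: 1, m: 2, s: -2
SI base units of kinetic energy: kg·m²/s²

Answer: kg·m²/s²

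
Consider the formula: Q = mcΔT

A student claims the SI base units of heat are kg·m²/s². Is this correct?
Units of each symbol in Q = mcΔT:
  m (mass): kg
  c (specific heat capacity, in J/(kg·K)): m²/(s²·K)
  ΔT (temperature change): K

Multiplying the contributions: [kg] · [m²/(s²·K)] · [K]
Adding exponents of each base unit: kg: 1, m: 2, s: -2
SI base units of heat: kg·m²/s²

The claimed units kg·m²/s² match the derived units, so the claim is correct.

Answer: Yes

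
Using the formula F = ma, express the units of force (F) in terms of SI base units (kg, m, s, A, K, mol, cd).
Units of each symbol in F = ma:
  m (mass): kg
  a (acceleration): m/s²

Multiplying the contributions: [kg] · [m/s²]
Adding exponents of each base unit: kg: 1, m: 1, s: -2
SI base units of force: kg·m/s²

Answer: kg·m/s²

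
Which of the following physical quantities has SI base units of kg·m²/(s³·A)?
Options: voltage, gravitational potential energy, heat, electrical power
Checking the SI base units of each option:
  voltage (V = IR): kg·m²/(s³·A)  ✓ matches
  gravitational potential energy (U = -GMm/r): kg·m²/s²  ✗
  heat (Q = mcΔT): kg·m²/s²  ✗
  electrical power (P = IV): kg·m²/s³  ✗

Only voltage has units kg·m²/(s³·A).

Answer: voltage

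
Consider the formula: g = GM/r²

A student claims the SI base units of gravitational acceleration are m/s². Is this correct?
Units of each symbol in g = GM/r²:
  G (gravitational constant): m³/(kg·s²)
  M (mass): kg
  r (distance): m  → to the power 2 in the denominator, contributes 1/m²

Multiplying the contributions: [m³/(kg·s²)] · [kg] · [1/m²]
Adding exponents of each base unit: m: 1, s: -2
SI base units of gravitational acceleration: m/s²

The claimed units m/s² match the derived units, so the claim is correct.

Answer: Yes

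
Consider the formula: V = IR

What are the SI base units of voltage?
Units of each symbol in V = IR:
  I (current): A
  R (resistance, in ohms): kg·m²/(s³·A²)

Multiplying the contributions: [A] · [kg·m²/(s³·A²)]
Adding exponents of each base unit: kg: 1, m: 2, s: -3, A: -1
SI base units of voltage: kg·m²/(s³·A)

Answer: kg·m²/(s³·A)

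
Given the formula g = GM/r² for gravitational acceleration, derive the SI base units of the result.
Units of each symbol in g = GM/r²:
  G (gravitational constant): m³/(kg·s²)
  M (mass): kg
  r (distance): m  → to the power 2 in the denominator, contributes 1/m²

Multiplying the contributions: [m³/(kg·s²)] · [kg] · [1/m²]
Adding exponents of each base unit: m: 1, s: -2
SI base units of gravitational acceleration: m/s²

Answer: m/s²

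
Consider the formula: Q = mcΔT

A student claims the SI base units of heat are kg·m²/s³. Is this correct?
Units of each symbol in Q = mcΔT:
  m (mass): kg
  c (specific heat capacity, in J/(kg·K)): m²/(s²·K)
  ΔT (temperature change): K

Multiplying the contributions: [kg] · [m²/(s²·K)] · [K]
Adding exponents of each base unit: kg: 1, m: 2, s: -2
SI base units of heat: kg·m²/s²

The claimed units kg·m²/s³ (exponents kg: 1, m: 2, s: -3) do not match the derived units kg·m²/s² (exponents kg: 1, m: 2, s: -2), so the claim is incorrect.

Answer: No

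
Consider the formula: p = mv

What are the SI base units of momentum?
Units of each symbol in p = mv:
  m (mass): kg
  v (velocity): m/s

Multiplying the contributions: [kg] · [m/s]
Adding exponents of each base unit: kg: 1, m: 1, s: -1
SI base units of momentum: kg·m/s

Answer: kg·m/s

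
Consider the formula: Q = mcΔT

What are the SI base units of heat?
Units of each symbol in Q = mcΔT:
  m (mass): kg
  c (specific heat capacity, in J/(kg·K)): m²/(s²·K)
  ΔT (temperature change): K

Multiplying the contributions: [kg] · [m²/(s²·K)] · [K]
Adding exponents of each base unit: kg: 1, m: 2, s: -2
SI base units of heat: kg·m²/s²

Answer: kg·m²/s²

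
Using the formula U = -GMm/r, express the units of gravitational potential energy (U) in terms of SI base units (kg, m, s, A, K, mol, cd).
Units of each symbol in U = -GMm/r:
  G (gravitational constant): m³/(kg·s²)
  M (mass): kg
  m (mass): kg
  r (distance): m  → in the denominator, contributes 1/m
  The minus sign does not affect the units.

Multiplying the contributions: [m³/(kg·s²)] · [kg] · [kg] · [1/m]
Adding exponents of each base unit: kg: 1, m: 2, s: -2
SI base units of gravitational potential energy: kg·m²/s²

Answer: kg·m²/s²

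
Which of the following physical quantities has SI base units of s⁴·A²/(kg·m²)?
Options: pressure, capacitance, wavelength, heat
Checking the SI base units of each option:
  pressure (P = F/A): kg/(m·s²)  ✗
  capacitance (C = Q/V): s⁴·A²/(kg·m²)  ✓ matches
  wavelength (λ = v/f): m  ✗
  heat (Q = mcΔT): kg·m²/s²  ✗

Only capacitance has units s⁴·A²/(kg·m²).

Answer: capacitance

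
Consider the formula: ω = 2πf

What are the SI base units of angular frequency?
Units of each symbol in ω = 2πf:
  f (frequency): 1/s
  The factor 2π is dimensionless.

Multiplying the contributions: [1/s]
Adding exponents of each base unit: s: -1
SI base units of angular frequency: 1/s

Answer: 1/s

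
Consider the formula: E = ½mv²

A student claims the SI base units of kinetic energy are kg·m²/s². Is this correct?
Units of each symbol in E = ½mv²:
  m (mass): kg
  v (speed): m/s  → to the power 2, contributes m²/s²
  The factor ½ is dimensionless.

Multiplying the contributions: [kg] · [m²/s²]
Adding exponents of each base unit: kg: 1, m: 2, s: -2
SI base units of kinetic energy: kg·m²/s²

The claimed units kg·m²/s² match the derived units, so the claim is correct.

Answer: Yes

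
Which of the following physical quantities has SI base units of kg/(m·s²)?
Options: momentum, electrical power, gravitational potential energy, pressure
Checking the SI base units of each option:
  momentum (p = mv): kg·m/s  ✗
  electrical power (P = IV): kg·m²/s³  ✗
  gravitational potential energy (U = -GMm/r): kg·m²/s²  ✗
  pressure (P = F/A): kg/(m·s²)  ✓ matches

Only pressure has units kg/(m·s²).

Answer: pressure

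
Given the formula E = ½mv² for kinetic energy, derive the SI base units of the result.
Units of each symbol in E = ½mv²:
  m (mass): kg
  v (speed): m/s  → to the power 2, contributes m²/s²
  The factor ½ is dimensionless.

Multiplying the contributions: [kg] · [m²/s²]
Adding exponents of each base unit: kg: 1, m: 2, s: -2
SI base units of kinetic energy: kg·m²/s²

Answer: kg·m²/s²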